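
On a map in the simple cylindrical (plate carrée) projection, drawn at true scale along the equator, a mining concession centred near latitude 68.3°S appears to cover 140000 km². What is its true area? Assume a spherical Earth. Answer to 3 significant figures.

51800 km²

In the plate carrée (x = Rλ, y = Rφ), meridians are true-scale (h = 1) and parallels are stretched by k = sec φ.
Areal scale = h·k = 1 × sec φ; at 68.3°, h = 1.000, k = 2.705, so h·k = 2.705.
True area = apparent / (areal scale) = 140000 / 2.705 ≈ 51800 km².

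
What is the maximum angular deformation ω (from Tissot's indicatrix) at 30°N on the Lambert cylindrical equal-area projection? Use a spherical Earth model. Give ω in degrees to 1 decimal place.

The Lambert cylindrical equal-area projection is the cylindrical equal-area projection with its standard parallel at the equator (φ₀ = 0). For cylindrical equal-area with standard parallel φ₀, h = cos φ / cos φ₀ and k = cos φ₀ / cos φ, so h·k = 1.
At 30°: h = 0.8660, k = 1.155; principal scales a = 1.155, b = 0.8660.
sin(ω/2) = (a − b)/(a + b) = 0.2887/2.021 = 0.1429, so ω = 2 arcsin(0.1429) ≈ 16.4°.

16.4°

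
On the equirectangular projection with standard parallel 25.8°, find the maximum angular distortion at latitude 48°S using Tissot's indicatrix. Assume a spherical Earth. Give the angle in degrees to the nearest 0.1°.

With standard parallel φ₀ = 25.8°, the equirectangular projection gives x = Rλ cos φ₀, y = Rφ, so h = 1 and k = cos 25.8° / cos φ.
At 48°: h = 1.000, k = 1.346; principal scales a = 1.346, b = 1.000.
sin(ω/2) = (a − b)/(a + b) = 0.3455/2.346 = 0.1473, so ω = 2 arcsin(0.1473) ≈ 16.9°.

16.9°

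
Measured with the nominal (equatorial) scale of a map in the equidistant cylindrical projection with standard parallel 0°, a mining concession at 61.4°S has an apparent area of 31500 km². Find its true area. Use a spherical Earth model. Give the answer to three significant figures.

15100 km²

Plate carrée maps x = Rλ, y = Rφ. The meridian scale is h = 1 and the parallel scale is k = 1/cos φ = sec φ.
Areal scale = h·k = 1 × sec φ; at 61.4°, h = 1.000, k = 2.089, so h·k = 2.089.
True area = apparent / (areal scale) = 31500 / 2.089 ≈ 15100 km².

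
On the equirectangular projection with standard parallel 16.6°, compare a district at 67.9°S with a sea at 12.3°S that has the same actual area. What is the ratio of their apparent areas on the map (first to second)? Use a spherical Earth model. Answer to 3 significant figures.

In the equirectangular projection with standard parallel φ₀ = 16.6° (x = Rλ cos φ₀, y = Rφ), meridians are true-scale (h = 1) and the parallel scale is k = cos φ₀ / cos φ.
Areal scale at 67.9°: h·k = 1.000 × 2.547 = 2.547.
Areal scale at 12.3°: h·k = 1.000 × 0.9808 = 0.9808.
Ratio = 2.547/0.9808 ≈ 2.60.

2.60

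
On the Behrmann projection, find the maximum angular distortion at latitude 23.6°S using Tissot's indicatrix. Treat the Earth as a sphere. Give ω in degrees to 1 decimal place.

Behrmann is a cylindrical equal-area projection with standard parallels at ±30°. Cylindrical equal-area (φ₀ = 30°): h = cos φ / cos 30° along meridians, k = cos 30° / cos φ along parallels; h·k = 1.
At 23.6°: h = 1.058, k = 0.9451; principal scales a = 1.058, b = 0.9451.
sin(ω/2) = (a − b)/(a + b) = 0.1131/2.003 = 0.05644, so ω = 2 arcsin(0.05644) ≈ 6.5°.

6.5°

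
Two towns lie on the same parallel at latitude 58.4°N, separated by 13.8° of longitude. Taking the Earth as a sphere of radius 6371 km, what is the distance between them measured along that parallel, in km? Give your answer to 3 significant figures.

804 km

Arc length along a parallel = R cos φ · Δλ (with Δλ in radians).
= 6371 × cos 58.4° × (13.8° × π/180) = 6371 × 0.5240 × 0.2409 ≈ 804 km.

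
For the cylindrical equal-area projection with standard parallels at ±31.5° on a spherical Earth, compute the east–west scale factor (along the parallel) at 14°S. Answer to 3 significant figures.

0.879

A cylindrical equal-area projection with standard parallel φ₀ has meridian scale h = cos φ / cos φ₀ and parallel scale k = cos φ₀ / cos φ (so areas are preserved, h·k = 1).
k = cos 31.5° / cos 14° = 0.8526/0.9703 = 0.8787.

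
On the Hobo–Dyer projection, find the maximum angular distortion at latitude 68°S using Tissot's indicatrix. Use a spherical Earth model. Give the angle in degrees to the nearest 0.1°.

Hobo–Dyer is a cylindrical equal-area projection with standard parallels at ±37.5°. For cylindrical equal-area with standard parallel φ₀, h = cos φ / cos φ₀ and k = cos φ₀ / cos φ, so h·k = 1.
At 68°: h = 0.4722, k = 2.118; principal scales a = 2.118, b = 0.4722.
sin(ω/2) = (a − b)/(a + b) = 1.646/2.590 = 0.6354, so ω = 2 arcsin(0.6354) ≈ 78.9°.

78.9°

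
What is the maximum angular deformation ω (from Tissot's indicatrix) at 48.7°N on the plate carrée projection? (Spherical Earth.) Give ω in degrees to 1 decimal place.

23.6°

Plate carrée maps x = Rλ, y = Rφ. The meridian scale is h = 1 and the parallel scale is k = 1/cos φ = sec φ.
At 48.7°: h = 1.000, k = 1.515; principal scales a = 1.515, b = 1.000.
sin(ω/2) = (a − b)/(a + b) = 0.5151/2.515 = 0.2048, so ω = 2 arcsin(0.2048) ≈ 23.6°.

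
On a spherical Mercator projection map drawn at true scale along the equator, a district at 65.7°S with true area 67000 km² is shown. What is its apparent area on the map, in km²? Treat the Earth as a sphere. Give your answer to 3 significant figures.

Mercator is conformal, so the point scale is isotropic: h = k = sec φ = 1/cos φ.
Areal scale = k² = sec²φ = 1/cos²(65.7°) = 1/0.4115² = 5.905.
Apparent area = 67000 × 5.905 ≈ 396000 km².

396000 km²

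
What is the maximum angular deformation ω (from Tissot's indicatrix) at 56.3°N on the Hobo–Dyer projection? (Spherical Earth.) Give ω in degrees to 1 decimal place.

Hobo–Dyer is a cylindrical equal-area projection with standard parallels at ±37.5°. A cylindrical equal-area projection with standard parallel φ₀ has meridian scale h = cos φ / cos φ₀ and parallel scale k = cos φ₀ / cos φ (so areas are preserved, h·k = 1).
At 56.3°: h = 0.6994, k = 1.430; principal scales a = 1.430, b = 0.6994.
sin(ω/2) = (a − b)/(a + b) = 0.7305/2.129 = 0.3431, so ω = 2 arcsin(0.3431) ≈ 40.1°.

40.1°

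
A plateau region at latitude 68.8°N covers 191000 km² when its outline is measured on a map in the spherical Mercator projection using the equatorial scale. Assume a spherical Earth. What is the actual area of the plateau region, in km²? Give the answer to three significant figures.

25000 km²

The Mercator projection is conformal; its linear scale factor is the same in every direction and equals sec φ = 1/cos φ.
Areal scale = k² = sec²φ = 1/cos²(68.8°) = 1/0.3616² = 7.647.
True area = apparent / (areal scale) = 191000 / 7.647 ≈ 25000 km².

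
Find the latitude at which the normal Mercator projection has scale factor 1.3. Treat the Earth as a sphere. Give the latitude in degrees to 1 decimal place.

Mercator scale is k = sec φ = 1/cos φ.
1/cos φ = 1.3  ⇒  cos φ = 0.7692  ⇒  φ = arccos(0.7692) ≈ 39.7°.

39.7°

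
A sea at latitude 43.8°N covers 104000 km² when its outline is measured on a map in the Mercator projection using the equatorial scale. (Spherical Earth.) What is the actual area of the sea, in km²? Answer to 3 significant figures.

For Mercator, h = k = sec φ (a conformal cylindrical projection has a single point scale, 1/cos φ).
Areal scale = k² = sec²φ = 1/cos²(43.8°) = 1/0.7218² = 1.920.
True area = apparent / (areal scale) = 104000 / 1.920 ≈ 54200 km².

54200 km²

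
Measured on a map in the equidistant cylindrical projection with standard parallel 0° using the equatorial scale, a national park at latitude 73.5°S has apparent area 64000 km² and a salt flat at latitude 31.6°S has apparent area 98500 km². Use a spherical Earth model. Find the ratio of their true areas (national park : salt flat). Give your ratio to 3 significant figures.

Plate carrée has h = 1 and k = sec φ, giving areal scale sec φ; true area = (apparent area) · cos φ.
True area of national park: 64000 × cos(73.5°) = 64000 × 0.2840 = 18180 km².
True area of salt flat: 98500 × cos(31.6°) = 98500 × 0.8517 = 83900 km².
Ratio = 18180 / 83900 ≈ 0.217.

0.217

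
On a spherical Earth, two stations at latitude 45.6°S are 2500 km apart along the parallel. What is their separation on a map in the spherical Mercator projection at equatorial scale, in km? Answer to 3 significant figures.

For Mercator, h = k = sec φ (a conformal cylindrical projection has a single point scale, 1/cos φ).
Along the parallel, k = sec 45.6° = 1/0.6997 = 1.429.
Map distance = 2500 × 1.429 ≈ 3570 km.

3570 km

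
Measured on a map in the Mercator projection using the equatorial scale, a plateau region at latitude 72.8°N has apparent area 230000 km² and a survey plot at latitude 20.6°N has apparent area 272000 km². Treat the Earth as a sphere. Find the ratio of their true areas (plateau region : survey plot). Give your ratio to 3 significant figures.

On Mercator the areal scale is sec²φ, so true area = apparent × cos²φ.
True area of plateau region: 230000 × cos²(72.8°) = 230000 × 0.08744 = 20110 km².
True area of survey plot: 272000 × cos²(20.6°) = 272000 × 0.8762 = 238300 km².
Ratio = 20110 / 238300 ≈ 0.0844.

0.0844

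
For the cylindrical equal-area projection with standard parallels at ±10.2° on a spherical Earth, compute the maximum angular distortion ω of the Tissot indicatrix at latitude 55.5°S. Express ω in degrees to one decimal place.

60.3°

For cylindrical equal-area with standard parallel φ₀, h = cos φ / cos φ₀ and k = cos φ₀ / cos φ, so h·k = 1.
At 55.5°: h = 0.5755, k = 1.738; principal scales a = 1.738, b = 0.5755.
sin(ω/2) = (a − b)/(a + b) = 1.162/2.313 = 0.5024, so ω = 2 arcsin(0.5024) ≈ 60.3°.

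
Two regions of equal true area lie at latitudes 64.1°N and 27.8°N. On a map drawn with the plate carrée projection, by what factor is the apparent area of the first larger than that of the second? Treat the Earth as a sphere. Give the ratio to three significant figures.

In the plate carrée (x = Rλ, y = Rφ), meridians are true-scale (h = 1) and parallels are stretched by k = sec φ.
Areal scale at 64.1°: h·k = 1.000 × 2.289 = 2.289.
Areal scale at 27.8°: h·k = 1.000 × 1.130 = 1.130.
Ratio = 2.289/1.130 ≈ 2.03.

2.03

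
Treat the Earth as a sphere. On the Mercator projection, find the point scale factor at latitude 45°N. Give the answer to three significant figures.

The Mercator projection is conformal; its linear scale factor is the same in every direction and equals sec φ = 1/cos φ.
k = 1/cos 45° = 1/0.7071 = 1.414.

1.41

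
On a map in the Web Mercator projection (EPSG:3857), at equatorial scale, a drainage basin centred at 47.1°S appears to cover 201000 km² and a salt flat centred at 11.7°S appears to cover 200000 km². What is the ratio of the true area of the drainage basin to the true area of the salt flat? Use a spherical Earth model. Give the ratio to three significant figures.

Since Mercator area scale is 1/cos²φ, the true area equals the apparent area multiplied by cos²φ.
True area of drainage basin: 201000 × cos²(47.1°) = 201000 × 0.4634 = 93140 km².
True area of salt flat: 200000 × cos²(11.7°) = 200000 × 0.9589 = 191800 km².
Ratio = 93140 / 191800 ≈ 0.486.

0.486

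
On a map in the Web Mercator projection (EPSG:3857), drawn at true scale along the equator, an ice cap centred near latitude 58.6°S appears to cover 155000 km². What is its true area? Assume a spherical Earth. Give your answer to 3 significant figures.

For Mercator, h = k = sec φ (a conformal cylindrical projection has a single point scale, 1/cos φ).
Areal scale = k² = sec²φ = 1/cos²(58.6°) = 1/0.5210² = 3.684.
True area = apparent / (areal scale) = 155000 / 3.684 ≈ 42100 km².

42100 km²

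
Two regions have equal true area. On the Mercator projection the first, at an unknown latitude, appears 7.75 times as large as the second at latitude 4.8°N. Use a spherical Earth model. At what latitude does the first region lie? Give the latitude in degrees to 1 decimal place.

69.0°

Mercator areal scale is sec²φ, so apparent-area ratio = sec²φ₁ / sec²φ₂ = cos²φ₂ / cos²φ₁.
cos²φ₂ / cos²φ₁ = 7.75  ⇒  cos φ₁ = cos 4.8° / √7.75 = 0.9965/2.784 = 0.3580.
φ₁ = arccos(0.3580) ≈ 69.0°.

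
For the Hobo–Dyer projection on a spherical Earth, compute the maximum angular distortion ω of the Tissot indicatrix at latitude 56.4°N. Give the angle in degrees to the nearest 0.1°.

The Hobo–Dyer projection is cylindrical equal-area with φ₀ = 37.5°. A cylindrical equal-area projection with standard parallel φ₀ has meridian scale h = cos φ / cos φ₀ and parallel scale k = cos φ₀ / cos φ (so areas are preserved, h·k = 1).
At 56.4°: h = 0.6975, k = 1.434; principal scales a = 1.434, b = 0.6975.
sin(ω/2) = (a − b)/(a + b) = 0.7361/2.131 = 0.3454, so ω = 2 arcsin(0.3454) ≈ 40.4°.

40.4°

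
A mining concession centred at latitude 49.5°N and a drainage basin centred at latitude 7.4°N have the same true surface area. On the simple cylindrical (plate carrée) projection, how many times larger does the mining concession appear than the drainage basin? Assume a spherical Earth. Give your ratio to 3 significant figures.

Plate carrée maps x = Rλ, y = Rφ. The meridian scale is h = 1 and the parallel scale is k = 1/cos φ = sec φ.
Areal scale at 49.5°: h·k = 1.000 × 1.540 = 1.540.
Areal scale at 7.4°: h·k = 1.000 × 1.008 = 1.008.
Ratio = 1.540/1.008 ≈ 1.53.

1.53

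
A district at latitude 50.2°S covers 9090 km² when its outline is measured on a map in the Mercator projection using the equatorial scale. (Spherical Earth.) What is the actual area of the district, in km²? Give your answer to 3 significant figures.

3720 km²

For Mercator, h = k = sec φ (a conformal cylindrical projection has a single point scale, 1/cos φ).
Areal scale = k² = sec²φ = 1/cos²(50.2°) = 1/0.6401² = 2.441.
True area = apparent / (areal scale) = 9090 / 2.441 ≈ 3720 km².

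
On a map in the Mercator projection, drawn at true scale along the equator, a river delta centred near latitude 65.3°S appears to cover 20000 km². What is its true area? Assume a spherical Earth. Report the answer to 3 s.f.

3490 km²

The Mercator projection is conformal; its linear scale factor is the same in every direction and equals sec φ = 1/cos φ.
Areal scale = k² = sec²φ = 1/cos²(65.3°) = 1/0.4179² = 5.727.
True area = apparent / (areal scale) = 20000 / 5.727 ≈ 3490 km².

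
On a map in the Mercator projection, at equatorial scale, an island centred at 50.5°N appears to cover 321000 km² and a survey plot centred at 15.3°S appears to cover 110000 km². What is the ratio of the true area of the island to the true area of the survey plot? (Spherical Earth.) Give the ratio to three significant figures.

On Mercator the areal scale is sec²φ, so true area = apparent × cos²φ.
True area of island: 321000 × cos²(50.5°) = 321000 × 0.4046 = 129900 km².
True area of survey plot: 110000 × cos²(15.3°) = 110000 × 0.9304 = 102300 km².
Ratio = 129900 / 102300 ≈ 1.27.

1.27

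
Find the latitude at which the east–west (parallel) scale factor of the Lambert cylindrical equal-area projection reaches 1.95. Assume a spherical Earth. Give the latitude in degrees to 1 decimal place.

The Lambert cylindrical equal-area projection is the cylindrical equal-area projection with its standard parallel at the equator (φ₀ = 0). For cylindrical equal-area with standard parallel φ₀, h = cos φ / cos φ₀ and k = cos φ₀ / cos φ, so h·k = 1.
k = cos φ₀ / cos φ = 1.95  ⇒  cos φ = cos 0° / 1.95 = 0.5128.
φ = arccos(0.5128) ≈ 59.1°.

59.1°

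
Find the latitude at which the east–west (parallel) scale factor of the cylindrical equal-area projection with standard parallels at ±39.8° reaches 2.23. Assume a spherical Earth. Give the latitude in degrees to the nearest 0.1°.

A cylindrical equal-area projection with standard parallel φ₀ has meridian scale h = cos φ / cos φ₀ and parallel scale k = cos φ₀ / cos φ (so areas are preserved, h·k = 1).
k = cos φ₀ / cos φ = 2.23  ⇒  cos φ = cos 39.8° / 2.23 = 0.3445.
φ = arccos(0.3445) ≈ 69.8°.

69.8°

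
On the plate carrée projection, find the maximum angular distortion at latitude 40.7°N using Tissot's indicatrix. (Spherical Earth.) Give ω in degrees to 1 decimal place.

Plate carrée maps x = Rλ, y = Rφ. The meridian scale is h = 1 and the parallel scale is k = 1/cos φ = sec φ.
At 40.7°: h = 1.000, k = 1.319; principal scales a = 1.319, b = 1.000.
sin(ω/2) = (a − b)/(a + b) = 0.3190/2.319 = 0.1376, so ω = 2 arcsin(0.1376) ≈ 15.8°.

15.8°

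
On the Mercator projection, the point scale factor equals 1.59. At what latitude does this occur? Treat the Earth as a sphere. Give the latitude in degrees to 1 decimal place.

Mercator scale is k = sec φ = 1/cos φ.
1/cos φ = 1.59  ⇒  cos φ = 0.6289  ⇒  φ = arccos(0.6289) ≈ 51.0°.

51.0°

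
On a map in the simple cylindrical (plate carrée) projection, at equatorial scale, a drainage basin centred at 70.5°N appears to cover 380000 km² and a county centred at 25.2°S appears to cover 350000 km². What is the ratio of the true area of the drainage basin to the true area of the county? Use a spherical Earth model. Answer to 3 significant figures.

Plate carrée has h = 1 and k = sec φ, giving areal scale sec φ; true area = (apparent area) · cos φ.
True area of drainage basin: 380000 × cos(70.5°) = 380000 × 0.3338 = 126800 km².
True area of county: 350000 × cos(25.2°) = 350000 × 0.9048 = 316700 km².
Ratio = 126800 / 316700 ≈ 0.401.

0.401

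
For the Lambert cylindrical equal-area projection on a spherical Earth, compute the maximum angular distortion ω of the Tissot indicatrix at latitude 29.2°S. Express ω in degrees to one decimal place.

15.5°

The Lambert cylindrical equal-area projection is the cylindrical equal-area projection with its standard parallel at the equator (φ₀ = 0). For cylindrical equal-area with standard parallel φ₀, h = cos φ / cos φ₀ and k = cos φ₀ / cos φ, so h·k = 1.
At 29.2°: h = 0.8729, k = 1.146; principal scales a = 1.146, b = 0.8729.
sin(ω/2) = (a − b)/(a + b) = 0.2727/2.018 = 0.1351, so ω = 2 arcsin(0.1351) ≈ 15.5°.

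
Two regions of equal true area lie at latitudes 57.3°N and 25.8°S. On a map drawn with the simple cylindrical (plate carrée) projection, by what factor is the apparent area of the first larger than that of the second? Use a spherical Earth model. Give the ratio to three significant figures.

1.67

Plate carrée maps x = Rλ, y = Rφ. The meridian scale is h = 1 and the parallel scale is k = 1/cos φ = sec φ.
Areal scale at 57.3°: h·k = 1.000 × 1.851 = 1.851.
Areal scale at 25.8°: h·k = 1.000 × 1.111 = 1.111.
Ratio = 1.851/1.111 ≈ 1.67.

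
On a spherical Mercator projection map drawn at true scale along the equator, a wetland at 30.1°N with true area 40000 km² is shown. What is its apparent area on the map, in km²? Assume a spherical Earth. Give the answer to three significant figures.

53400 km²

For Mercator, h = k = sec φ (a conformal cylindrical projection has a single point scale, 1/cos φ).
Areal scale = k² = sec²φ = 1/cos²(30.1°) = 1/0.8652² = 1.336.
Apparent area = 40000 × 1.336 ≈ 53400 km².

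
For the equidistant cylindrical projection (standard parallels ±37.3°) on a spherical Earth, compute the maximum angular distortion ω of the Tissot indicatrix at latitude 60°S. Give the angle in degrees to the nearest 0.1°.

The equidistant cylindrical projection with φ₀ = 37.3° has h = 1 (meridians true) and k = cos φ₀ / cos φ along parallels.
At 60°: h = 1.000, k = 1.591; principal scales a = 1.591, b = 1.000.
sin(ω/2) = (a − b)/(a + b) = 0.5909/2.591 = 0.2281, so ω = 2 arcsin(0.2281) ≈ 26.4°.

26.4°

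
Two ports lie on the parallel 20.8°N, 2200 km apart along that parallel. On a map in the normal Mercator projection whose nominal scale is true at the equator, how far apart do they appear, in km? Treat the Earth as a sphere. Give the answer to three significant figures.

The Mercator projection is conformal; its linear scale factor is the same in every direction and equals sec φ = 1/cos φ.
Along the parallel, k = sec 20.8° = 1/0.9348 = 1.070.
Map distance = 2200 × 1.070 ≈ 2350 km.

2350 km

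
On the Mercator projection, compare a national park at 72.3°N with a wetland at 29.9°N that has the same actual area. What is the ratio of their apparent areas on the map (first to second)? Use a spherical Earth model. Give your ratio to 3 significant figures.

On Mercator, area is exaggerated by sec²φ = 1/cos²φ.
At 72.3°: sec²(72.3°) = 1/0.3040² = 10.82.
At 29.9°: sec²(29.9°) = 1/0.8669² = 1.331.
Ratio = 10.82/1.331 = cos²(29.9°)/cos²(72.3°) ≈ 8.13.

8.13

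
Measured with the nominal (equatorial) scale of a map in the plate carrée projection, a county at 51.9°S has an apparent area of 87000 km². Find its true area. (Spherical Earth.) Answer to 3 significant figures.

53700 km²

Plate carrée maps x = Rλ, y = Rφ. The meridian scale is h = 1 and the parallel scale is k = 1/cos φ = sec φ.
Areal scale = h·k = 1 × sec φ; at 51.9°, h = 1.000, k = 1.621, so h·k = 1.621.
True area = apparent / (areal scale) = 87000 / 1.621 ≈ 53700 km².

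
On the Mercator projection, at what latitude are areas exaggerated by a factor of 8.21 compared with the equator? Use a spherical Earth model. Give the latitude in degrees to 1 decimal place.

Mercator areal scale is sec²φ.
sec²φ = 8.21  ⇒  cos²φ = 0.1218  ⇒  cos φ = 0.3490.
φ = arccos(0.3490) ≈ 69.6°.

69.6°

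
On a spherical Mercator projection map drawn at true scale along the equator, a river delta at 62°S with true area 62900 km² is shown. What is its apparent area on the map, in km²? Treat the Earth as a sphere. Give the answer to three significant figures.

285000 km²

The Mercator projection is conformal; its linear scale factor is the same in every direction and equals sec φ = 1/cos φ.
Areal scale = k² = sec²φ = 1/cos²(62°) = 1/0.4695² = 4.537.
Apparent area = 62900 × 4.537 ≈ 285000 km².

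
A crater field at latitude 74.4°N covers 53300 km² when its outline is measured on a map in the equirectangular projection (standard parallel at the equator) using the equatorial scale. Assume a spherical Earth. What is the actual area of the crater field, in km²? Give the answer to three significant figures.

Plate carrée maps x = Rλ, y = Rφ. The meridian scale is h = 1 and the parallel scale is k = 1/cos φ = sec φ.
Areal scale = h·k = 1 × sec φ; at 74.4°, h = 1.000, k = 3.719, so h·k = 3.719.
True area = apparent / (areal scale) = 53300 / 3.719 ≈ 14300 km².

14300 km²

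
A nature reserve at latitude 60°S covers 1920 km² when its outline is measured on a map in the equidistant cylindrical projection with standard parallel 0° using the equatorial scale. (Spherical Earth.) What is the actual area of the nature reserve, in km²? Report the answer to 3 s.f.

960 km²

For the equirectangular projection with φ₀ = 0 (plate carrée), h = 1 along meridians and k = sec φ along parallels.
Areal scale = h·k = 1 × sec φ; at 60°, h = 1.000, k = 2.000, so h·k = 2.000.
True area = apparent / (areal scale) = 1920 / 2.000 ≈ 960 km².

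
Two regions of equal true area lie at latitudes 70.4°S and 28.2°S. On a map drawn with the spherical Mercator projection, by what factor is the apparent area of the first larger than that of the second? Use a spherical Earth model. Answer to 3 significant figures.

On Mercator, area is exaggerated by sec²φ = 1/cos²φ.
At 70.4°: sec²(70.4°) = 1/0.3355² = 8.887.
At 28.2°: sec²(28.2°) = 1/0.8813² = 1.288.
Ratio = 8.887/1.288 = cos²(28.2°)/cos²(70.4°) ≈ 6.90.

6.90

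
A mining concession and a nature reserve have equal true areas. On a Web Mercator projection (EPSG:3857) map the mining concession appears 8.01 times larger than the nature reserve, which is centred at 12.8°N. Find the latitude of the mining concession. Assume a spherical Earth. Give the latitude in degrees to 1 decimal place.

For equal true areas on Mercator, apparent areas scale as sec²φ, so the ratio is cos²φ₂ / cos²φ₁.
cos²φ₂ / cos²φ₁ = 8.01  ⇒  cos φ₁ = cos 12.8° / √8.01 = 0.9751/2.830 = 0.3446.
φ₁ = arccos(0.3446) ≈ 69.8°.

69.8°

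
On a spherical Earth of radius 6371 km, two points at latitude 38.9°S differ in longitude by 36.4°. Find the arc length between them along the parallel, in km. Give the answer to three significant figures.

Arc length along a parallel = R cos φ · Δλ (with Δλ in radians).
= 6371 × cos 38.9° × (36.4° × π/180) = 6371 × 0.7782 × 0.6353 ≈ 3150 km.

3150 km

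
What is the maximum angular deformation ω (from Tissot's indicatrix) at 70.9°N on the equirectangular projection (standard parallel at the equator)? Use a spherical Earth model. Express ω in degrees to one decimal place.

Plate carrée maps x = Rλ, y = Rφ. The meridian scale is h = 1 and the parallel scale is k = 1/cos φ = sec φ.
At 70.9°: h = 1.000, k = 3.056; principal scales a = 3.056, b = 1.000.
sin(ω/2) = (a − b)/(a + b) = 2.056/4.056 = 0.5069, so ω = 2 arcsin(0.5069) ≈ 60.9°.

60.9°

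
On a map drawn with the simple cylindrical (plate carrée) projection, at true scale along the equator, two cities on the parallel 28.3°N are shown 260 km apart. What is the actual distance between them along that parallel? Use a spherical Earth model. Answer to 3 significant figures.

In the plate carrée (x = Rλ, y = Rφ), meridians are true-scale (h = 1) and parallels are stretched by k = sec φ.
Along the parallel at 28.3°, map distances are exaggerated by k = sec 28.3° = 1.136.
True distance = 260 / 1.136 = 260 × cos 28.3° ≈ 229 km.

229 km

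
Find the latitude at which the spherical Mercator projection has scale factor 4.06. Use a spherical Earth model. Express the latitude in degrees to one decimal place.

Mercator scale is k = sec φ = 1/cos φ.
1/cos φ = 4.06  ⇒  cos φ = 0.2463  ⇒  φ = arccos(0.2463) ≈ 75.7°.

75.7°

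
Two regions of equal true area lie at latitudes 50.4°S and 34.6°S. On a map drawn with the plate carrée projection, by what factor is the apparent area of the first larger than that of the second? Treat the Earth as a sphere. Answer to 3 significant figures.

1.29

For the equirectangular projection with φ₀ = 0 (plate carrée), h = 1 along meridians and k = sec φ along parallels.
Areal scale at 50.4°: h·k = 1.000 × 1.569 = 1.569.
Areal scale at 34.6°: h·k = 1.000 × 1.215 = 1.215.
Ratio = 1.569/1.215 ≈ 1.29.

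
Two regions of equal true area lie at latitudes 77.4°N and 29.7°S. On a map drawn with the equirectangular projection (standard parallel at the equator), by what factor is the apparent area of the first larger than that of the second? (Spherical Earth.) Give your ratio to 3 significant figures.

For the equirectangular projection with φ₀ = 0 (plate carrée), h = 1 along meridians and k = sec φ along parallels.
Areal scale at 77.4°: h·k = 1.000 × 4.584 = 4.584.
Areal scale at 29.7°: h·k = 1.000 × 1.151 = 1.151.
Ratio = 4.584/1.151 ≈ 3.98.

3.98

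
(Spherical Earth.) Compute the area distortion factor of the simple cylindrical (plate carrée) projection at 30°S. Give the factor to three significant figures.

For the equirectangular projection with φ₀ = 0 (plate carrée), h = 1 along meridians and k = sec φ along parallels.
Areal scale = h·k = 1 × sec φ; at 30°, h = 1.000, k = 1.155, so h·k = 1.155.

1.15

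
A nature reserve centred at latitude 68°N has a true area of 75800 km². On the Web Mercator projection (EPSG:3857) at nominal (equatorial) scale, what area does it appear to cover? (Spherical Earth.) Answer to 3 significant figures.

540000 km²

For Mercator, h = k = sec φ (a conformal cylindrical projection has a single point scale, 1/cos φ).
Areal scale = k² = sec²φ = 1/cos²(68°) = 1/0.3746² = 7.126.
Apparent area = 75800 × 7.126 ≈ 540000 km².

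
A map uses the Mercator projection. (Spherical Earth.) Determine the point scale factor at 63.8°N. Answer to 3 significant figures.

2.26

For Mercator, h = k = sec φ (a conformal cylindrical projection has a single point scale, 1/cos φ).
k = 1/cos 63.8° = 1/0.4415 = 2.265.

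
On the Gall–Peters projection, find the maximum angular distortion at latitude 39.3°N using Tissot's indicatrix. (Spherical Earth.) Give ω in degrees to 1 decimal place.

The Gall–Peters projection is cylindrical equal-area with φ₀ = 45°. For cylindrical equal-area with standard parallel φ₀, h = cos φ / cos φ₀ and k = cos φ₀ / cos φ, so h·k = 1.
At 39.3°: h = 1.094, k = 0.9138; principal scales a = 1.094, b = 0.9138.
sin(ω/2) = (a − b)/(a + b) = 0.1806/2.008 = 0.08994, so ω = 2 arcsin(0.08994) ≈ 10.3°.

10.3°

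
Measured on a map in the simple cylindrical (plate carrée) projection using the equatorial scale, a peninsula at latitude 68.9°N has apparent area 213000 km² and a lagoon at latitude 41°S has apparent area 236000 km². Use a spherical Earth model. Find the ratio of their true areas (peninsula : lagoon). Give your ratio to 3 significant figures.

0.431

Plate carrée has h = 1 and k = sec φ, giving areal scale sec φ; true area = (apparent area) · cos φ.
True area of peninsula: 213000 × cos(68.9°) = 213000 × 0.3600 = 76680 km².
True area of lagoon: 236000 × cos(41°) = 236000 × 0.7547 = 178100 km².
Ratio = 76680 / 178100 ≈ 0.431.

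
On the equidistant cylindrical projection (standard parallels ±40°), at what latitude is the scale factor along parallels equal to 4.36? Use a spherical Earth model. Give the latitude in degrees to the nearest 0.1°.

79.9°

In the equirectangular projection with standard parallel φ₀ = 40° (x = Rλ cos φ₀, y = Rφ), meridians are true-scale (h = 1) and the parallel scale is k = cos φ₀ / cos φ.
k = cos φ₀ / cos φ = 4.36  ⇒  cos φ = cos 40° / 4.36 = 0.1757.
φ = arccos(0.1757) ≈ 79.9°.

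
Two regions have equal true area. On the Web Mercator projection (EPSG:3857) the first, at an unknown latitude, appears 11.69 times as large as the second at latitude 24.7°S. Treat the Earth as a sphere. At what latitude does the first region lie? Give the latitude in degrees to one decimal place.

For equal true areas on Mercator, apparent areas scale as sec²φ, so the ratio is cos²φ₂ / cos²φ₁.
cos²φ₂ / cos²φ₁ = 11.69  ⇒  cos φ₁ = cos 24.7° / √11.69 = 0.9085/3.419 = 0.2657.
φ₁ = arccos(0.2657) ≈ 74.6°.

74.6°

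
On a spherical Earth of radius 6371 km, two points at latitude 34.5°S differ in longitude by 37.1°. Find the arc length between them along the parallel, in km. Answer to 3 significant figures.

3400 km

Arc length along a parallel = R cos φ · Δλ (with Δλ in radians).
= 6371 × cos 34.5° × (37.1° × π/180) = 6371 × 0.8241 × 0.6475 ≈ 3400 km.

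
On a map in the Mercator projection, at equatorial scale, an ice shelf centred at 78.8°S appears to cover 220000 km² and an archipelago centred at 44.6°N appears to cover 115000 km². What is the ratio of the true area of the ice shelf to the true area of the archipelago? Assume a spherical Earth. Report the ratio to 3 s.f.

0.142

On Mercator the areal scale is sec²φ, so true area = apparent × cos²φ.
True area of ice shelf: 220000 × cos²(78.8°) = 220000 × 0.03773 = 8300 km².
True area of archipelago: 115000 × cos²(44.6°) = 115000 × 0.5070 = 58300 km².
Ratio = 8300 / 58300 ≈ 0.142.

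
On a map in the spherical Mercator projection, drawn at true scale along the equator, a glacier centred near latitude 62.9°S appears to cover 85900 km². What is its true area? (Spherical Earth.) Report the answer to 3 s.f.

17800 km²

Mercator is conformal, so the point scale is isotropic: h = k = sec φ = 1/cos φ.
Areal scale = k² = sec²φ = 1/cos²(62.9°) = 1/0.4555² = 4.819.
True area = apparent / (areal scale) = 85900 / 4.819 ≈ 17800 km².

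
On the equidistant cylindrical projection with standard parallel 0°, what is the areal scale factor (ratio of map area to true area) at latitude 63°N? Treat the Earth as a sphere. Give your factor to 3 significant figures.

For the equirectangular projection with φ₀ = 0 (plate carrée), h = 1 along meridians and k = sec φ along parallels.
Areal scale = h·k = 1 × sec φ; at 63°, h = 1.000, k = 2.203, so h·k = 2.203.

2.20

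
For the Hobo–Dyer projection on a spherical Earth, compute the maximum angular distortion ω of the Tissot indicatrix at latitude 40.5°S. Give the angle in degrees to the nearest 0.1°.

4.9°

Hobo–Dyer is a cylindrical equal-area projection with standard parallels at ±37.5°. For cylindrical equal-area with standard parallel φ₀, h = cos φ / cos φ₀ and k = cos φ₀ / cos φ, so h·k = 1.
At 40.5°: h = 0.9585, k = 1.043; principal scales a = 1.043, b = 0.9585.
sin(ω/2) = (a − b)/(a + b) = 0.08486/2.002 = 0.04239, so ω = 2 arcsin(0.04239) ≈ 4.9°.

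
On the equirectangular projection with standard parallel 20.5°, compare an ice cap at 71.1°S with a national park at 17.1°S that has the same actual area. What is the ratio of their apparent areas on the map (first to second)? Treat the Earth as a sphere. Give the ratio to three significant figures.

In the equirectangular projection with standard parallel φ₀ = 20.5° (x = Rλ cos φ₀, y = Rφ), meridians are true-scale (h = 1) and the parallel scale is k = cos φ₀ / cos φ.
Areal scale at 71.1°: h·k = 1.000 × 2.892 = 2.892.
Areal scale at 17.1°: h·k = 1.000 × 0.9800 = 0.9800.
Ratio = 2.892/0.9800 ≈ 2.95.

2.95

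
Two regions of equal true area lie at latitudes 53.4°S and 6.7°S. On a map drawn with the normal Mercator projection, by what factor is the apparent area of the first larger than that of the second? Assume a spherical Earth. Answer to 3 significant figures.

Mercator areal scale is sec²φ.
At 53.4°: sec²(53.4°) = 1/0.5962² = 2.813.
At 6.7°: sec²(6.7°) = 1/0.9932² = 1.014.
Ratio = 2.813/1.014 = cos²(6.7°)/cos²(53.4°) ≈ 2.77.

2.77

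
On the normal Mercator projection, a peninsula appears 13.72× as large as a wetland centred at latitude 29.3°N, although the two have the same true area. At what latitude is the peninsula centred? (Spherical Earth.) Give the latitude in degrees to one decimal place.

76.4°

Mercator areal scale is sec²φ, so apparent-area ratio = sec²φ₁ / sec²φ₂ = cos²φ₂ / cos²φ₁.
cos²φ₂ / cos²φ₁ = 13.72  ⇒  cos φ₁ = cos 29.3° / √13.72 = 0.8721/3.704 = 0.2354.
φ₁ = arccos(0.2354) ≈ 76.4°.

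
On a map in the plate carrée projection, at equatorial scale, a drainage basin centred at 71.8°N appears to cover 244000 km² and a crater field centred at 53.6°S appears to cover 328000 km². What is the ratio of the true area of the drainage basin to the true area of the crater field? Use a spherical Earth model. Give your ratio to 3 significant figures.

0.392

On the plate carrée, areal scale = h·k = 1 × sec φ, so true area = apparent × cos φ.
True area of drainage basin: 244000 × cos(71.8°) = 244000 × 0.3123 = 76210 km².
True area of crater field: 328000 × cos(53.6°) = 328000 × 0.5934 = 194600 km².
Ratio = 76210 / 194600 ≈ 0.392.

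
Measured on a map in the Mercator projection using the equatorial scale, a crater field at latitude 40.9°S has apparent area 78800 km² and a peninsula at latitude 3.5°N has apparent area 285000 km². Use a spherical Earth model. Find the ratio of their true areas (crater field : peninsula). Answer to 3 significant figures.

Mercator's areal exaggeration is sec²φ; hence true area = (apparent area) · cos²φ.
True area of crater field: 78800 × cos²(40.9°) = 78800 × 0.5713 = 45020 km².
True area of peninsula: 285000 × cos²(3.5°) = 285000 × 0.9963 = 283900 km².
Ratio = 45020 / 283900 ≈ 0.159.

0.159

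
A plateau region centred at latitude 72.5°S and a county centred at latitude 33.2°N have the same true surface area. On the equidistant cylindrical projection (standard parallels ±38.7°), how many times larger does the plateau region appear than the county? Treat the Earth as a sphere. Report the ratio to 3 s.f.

The equidistant cylindrical projection with φ₀ = 38.7° has h = 1 (meridians true) and k = cos φ₀ / cos φ along parallels.
Areal scale at 72.5°: h·k = 1.000 × 2.595 = 2.595.
Areal scale at 33.2°: h·k = 1.000 × 0.9327 = 0.9327.
Ratio = 2.595/0.9327 ≈ 2.78.

2.78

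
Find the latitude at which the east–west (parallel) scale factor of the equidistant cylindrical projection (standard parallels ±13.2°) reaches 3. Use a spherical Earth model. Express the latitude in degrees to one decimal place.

71.1°

With standard parallel φ₀ = 13.2°, the equirectangular projection gives x = Rλ cos φ₀, y = Rφ, so h = 1 and k = cos 13.2° / cos φ.
k = cos φ₀ / cos φ = 3  ⇒  cos φ = cos 13.2° / 3 = 0.3245.
φ = arccos(0.3245) ≈ 71.1°.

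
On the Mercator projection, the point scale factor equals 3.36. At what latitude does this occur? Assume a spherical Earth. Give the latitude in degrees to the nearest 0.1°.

72.7°

Mercator scale is k = sec φ = 1/cos φ.
1/cos φ = 3.36  ⇒  cos φ = 0.2976  ⇒  φ = arccos(0.2976) ≈ 72.7°.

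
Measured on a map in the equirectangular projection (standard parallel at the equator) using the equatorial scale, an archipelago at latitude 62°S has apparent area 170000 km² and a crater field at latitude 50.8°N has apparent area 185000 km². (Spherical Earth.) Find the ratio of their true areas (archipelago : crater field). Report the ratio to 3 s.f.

0.683

On the plate carrée, areal scale = h·k = 1 × sec φ, so true area = apparent × cos φ.
True area of archipelago: 170000 × cos(62°) = 170000 × 0.4695 = 79810 km².
True area of crater field: 185000 × cos(50.8°) = 185000 × 0.6320 = 116900 km².
Ratio = 79810 / 116900 ≈ 0.683.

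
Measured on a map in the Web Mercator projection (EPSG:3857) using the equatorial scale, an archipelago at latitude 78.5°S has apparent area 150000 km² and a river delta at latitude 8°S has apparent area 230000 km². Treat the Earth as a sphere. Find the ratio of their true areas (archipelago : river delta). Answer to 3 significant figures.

0.0264

Mercator's areal exaggeration is sec²φ; hence true area = (apparent area) · cos²φ.
True area of archipelago: 150000 × cos²(78.5°) = 150000 × 0.03975 = 5962 km².
True area of river delta: 230000 × cos²(8°) = 230000 × 0.9806 = 225500 km².
Ratio = 5962 / 225500 ≈ 0.0264.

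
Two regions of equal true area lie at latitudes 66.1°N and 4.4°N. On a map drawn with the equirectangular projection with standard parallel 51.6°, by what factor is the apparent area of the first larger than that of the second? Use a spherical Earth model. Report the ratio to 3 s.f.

2.46

With standard parallel φ₀ = 51.6°, the equirectangular projection gives x = Rλ cos φ₀, y = Rφ, so h = 1 and k = cos 51.6° / cos φ.
Areal scale at 66.1°: h·k = 1.000 × 1.533 = 1.533.
Areal scale at 4.4°: h·k = 1.000 × 0.6230 = 0.6230.
Ratio = 1.533/0.6230 ≈ 2.46.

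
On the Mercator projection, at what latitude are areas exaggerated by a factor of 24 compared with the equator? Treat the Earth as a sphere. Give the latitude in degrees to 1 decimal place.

Mercator areal scale is sec²φ.
sec²φ = 24  ⇒  cos²φ = 0.04167  ⇒  cos φ = 0.2041.
φ = arccos(0.2041) ≈ 78.2°.

78.2°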